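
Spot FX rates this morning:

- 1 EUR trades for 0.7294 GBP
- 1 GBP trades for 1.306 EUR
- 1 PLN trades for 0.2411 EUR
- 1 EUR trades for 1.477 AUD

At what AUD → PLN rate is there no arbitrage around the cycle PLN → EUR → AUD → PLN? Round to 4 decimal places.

Known legs of the cycle: 0.2411 × 1.477 = 0.3561047
For no arbitrage the full-cycle product must be 1, so the missing rate is 1 / 0.3561047 ≈ 2.808163.

2.8082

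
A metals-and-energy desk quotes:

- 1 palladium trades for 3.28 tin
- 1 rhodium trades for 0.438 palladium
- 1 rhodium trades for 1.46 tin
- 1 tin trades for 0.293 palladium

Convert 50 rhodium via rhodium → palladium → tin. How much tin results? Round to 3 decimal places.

71.832

50 rhodium × 0.438 = 21.9 palladium
21.9 palladium × 3.28 = 71.832 tin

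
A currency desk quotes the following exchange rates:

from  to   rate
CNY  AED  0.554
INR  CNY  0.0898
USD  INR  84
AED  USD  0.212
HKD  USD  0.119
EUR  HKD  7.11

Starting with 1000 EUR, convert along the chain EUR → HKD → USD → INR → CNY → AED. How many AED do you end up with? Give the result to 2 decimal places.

1000 EUR × 7.11 = 7110 HKD
7110 HKD × 0.119 = 846.09 USD
846.09 USD × 84 = 71071.56 INR
71071.56 INR × 0.0898 = 6382.226088 CNY
6382.226088 CNY × 0.554 = 3535.753252752 AED

3535.75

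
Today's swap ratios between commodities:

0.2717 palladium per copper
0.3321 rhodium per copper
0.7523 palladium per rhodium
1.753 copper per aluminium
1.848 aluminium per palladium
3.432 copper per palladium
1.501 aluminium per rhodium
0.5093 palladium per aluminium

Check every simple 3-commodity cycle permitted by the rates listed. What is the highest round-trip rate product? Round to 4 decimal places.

copper→palladium→aluminium→copper: 0.2717 × 1.848 × 1.753 = 0.88018
copper→rhodium→aluminium→copper: 0.3321 × 1.501 × 1.753 = 0.87384
copper→rhodium→palladium→copper: 0.3321 × 0.7523 × 3.432 = 0.85745
Maximum is copper→palladium→aluminium→copper at 0.8802; no arbitrage — every cycle loses value.

0.8802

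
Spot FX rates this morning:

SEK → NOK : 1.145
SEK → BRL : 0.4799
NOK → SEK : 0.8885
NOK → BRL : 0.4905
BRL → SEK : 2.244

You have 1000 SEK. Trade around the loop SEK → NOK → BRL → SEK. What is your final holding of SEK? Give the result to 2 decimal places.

1260.28

1000 SEK × 1.145 = 1145 NOK
1145 NOK × 0.4905 = 561.6225 BRL
561.6225 BRL × 2.244 = 1260.28089 SEK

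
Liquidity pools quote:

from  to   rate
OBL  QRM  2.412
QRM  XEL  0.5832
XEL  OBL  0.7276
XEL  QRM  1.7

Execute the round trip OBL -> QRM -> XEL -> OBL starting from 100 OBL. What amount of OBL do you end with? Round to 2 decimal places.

100 OBL × 2.412 = 241.2 QRM
241.2 QRM × 0.5832 = 140.66784 XEL
140.66784 XEL × 0.7276 = 102.349920384 OBL

102.35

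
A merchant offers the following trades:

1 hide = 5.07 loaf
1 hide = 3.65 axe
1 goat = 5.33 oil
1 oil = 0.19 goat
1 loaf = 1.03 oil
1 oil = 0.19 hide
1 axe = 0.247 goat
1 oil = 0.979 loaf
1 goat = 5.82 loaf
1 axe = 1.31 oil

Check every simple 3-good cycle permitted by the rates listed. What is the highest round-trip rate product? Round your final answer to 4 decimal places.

1.1390

goat→loaf→oil→goat: 5.82 × 1.03 × 0.19 = 1.13897
loaf→oil→hide→loaf: 1.03 × 0.19 × 5.07 = 0.99220
hide→axe→oil→hide: 3.65 × 1.31 × 0.19 = 0.90849
Maximum is goat→loaf→oil→goat at 1.1390; arbitrage exists.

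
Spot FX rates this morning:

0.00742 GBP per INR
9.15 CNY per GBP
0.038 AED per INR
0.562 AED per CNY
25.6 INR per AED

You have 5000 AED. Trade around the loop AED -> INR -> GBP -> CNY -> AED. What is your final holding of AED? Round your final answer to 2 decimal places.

5000 AED × 25.6 = 128000 INR
128000 INR × 0.00742 = 949.76 GBP
949.76 GBP × 9.15 = 8690.304 CNY
8690.304 CNY × 0.562 = 4883.950848 AED

4883.95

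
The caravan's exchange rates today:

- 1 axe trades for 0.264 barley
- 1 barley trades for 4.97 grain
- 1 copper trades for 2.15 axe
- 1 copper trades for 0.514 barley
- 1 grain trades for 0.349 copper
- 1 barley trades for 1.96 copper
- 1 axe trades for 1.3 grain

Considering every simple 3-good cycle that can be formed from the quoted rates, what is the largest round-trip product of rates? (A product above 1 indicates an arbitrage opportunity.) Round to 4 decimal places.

1.1125

axe→barley→copper→axe: 0.264 × 1.96 × 2.15 = 1.11250
axe→grain→copper→axe: 1.3 × 0.349 × 2.15 = 0.97546
copper→barley→grain→copper: 0.514 × 4.97 × 0.349 = 0.89155
Maximum is axe→barley→copper→axe at 1.1125; arbitrage exists.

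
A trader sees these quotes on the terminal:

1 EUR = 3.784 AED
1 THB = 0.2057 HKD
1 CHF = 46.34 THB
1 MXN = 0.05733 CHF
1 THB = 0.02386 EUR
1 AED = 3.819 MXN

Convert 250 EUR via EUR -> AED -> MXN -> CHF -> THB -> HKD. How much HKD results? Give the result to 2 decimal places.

250 EUR × 3.784 = 946 AED
946 AED × 3.819 = 3612.774 MXN
3612.774 MXN × 0.05733 = 207.12033342 CHF
207.12033342 CHF × 46.34 = 9597.9562506828 THB
9597.9562506828 THB × 0.2057 = 1974.29960076545196 HKD

1974.30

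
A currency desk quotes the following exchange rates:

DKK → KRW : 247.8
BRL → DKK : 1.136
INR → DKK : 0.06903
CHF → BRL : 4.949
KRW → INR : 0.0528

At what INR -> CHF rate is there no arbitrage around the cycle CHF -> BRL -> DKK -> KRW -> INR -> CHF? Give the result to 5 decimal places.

0.01359

Known legs of the cycle: 4.949 × 1.136 × 247.8 × 0.0528 = 73.55818584576
For no arbitrage the full-cycle product must be 1, so the missing rate is 1 / 73.55818584576 ≈ 0.0135947.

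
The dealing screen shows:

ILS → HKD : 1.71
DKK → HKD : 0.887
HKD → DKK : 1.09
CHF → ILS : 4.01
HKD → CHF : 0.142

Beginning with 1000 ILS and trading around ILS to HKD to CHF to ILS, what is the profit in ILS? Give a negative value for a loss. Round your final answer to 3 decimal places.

1000 ILS × 1.71 = 1710 HKD
1710 HKD × 0.142 = 242.82 CHF
242.82 CHF × 4.01 = 973.7082 ILS
Net change: 973.7082 − 1000 = -26.2918 ILS

-26.292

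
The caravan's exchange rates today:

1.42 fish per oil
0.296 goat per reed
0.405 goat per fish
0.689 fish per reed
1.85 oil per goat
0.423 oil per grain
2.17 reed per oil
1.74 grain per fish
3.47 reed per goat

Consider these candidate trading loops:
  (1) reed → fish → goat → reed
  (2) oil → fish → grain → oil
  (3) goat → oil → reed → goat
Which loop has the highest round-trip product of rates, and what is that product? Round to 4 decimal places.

(1) 0.689 × 0.405 × 3.47 = 0.96829
(2) 1.42 × 1.74 × 0.423 = 1.04515
(3) 1.85 × 2.17 × 0.296 = 1.18829
Highest is cycle (3) at 1.1883 (>1, arbitrage).

1.1883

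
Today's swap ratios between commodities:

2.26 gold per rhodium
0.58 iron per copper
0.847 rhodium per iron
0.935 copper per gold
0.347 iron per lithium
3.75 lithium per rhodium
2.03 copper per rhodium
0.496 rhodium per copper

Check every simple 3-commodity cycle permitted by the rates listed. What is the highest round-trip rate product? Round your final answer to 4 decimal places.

1.1022

iron→rhodium→lithium→iron: 0.847 × 3.75 × 0.347 = 1.10216
copper→rhodium→gold→copper: 0.496 × 2.26 × 0.935 = 1.04810
copper→iron→rhodium→copper: 0.58 × 0.847 × 2.03 = 0.99726
Maximum is iron→rhodium→lithium→iron at 1.1022; arbitrage exists.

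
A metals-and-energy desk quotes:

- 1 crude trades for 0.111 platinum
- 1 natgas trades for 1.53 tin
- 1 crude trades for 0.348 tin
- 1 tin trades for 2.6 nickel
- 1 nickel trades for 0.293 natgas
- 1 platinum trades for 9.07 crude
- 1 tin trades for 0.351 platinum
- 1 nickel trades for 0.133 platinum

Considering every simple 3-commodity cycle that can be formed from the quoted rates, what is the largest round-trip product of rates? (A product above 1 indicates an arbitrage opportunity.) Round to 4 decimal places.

1.1656

natgas→tin→nickel→natgas: 1.53 × 2.6 × 0.293 = 1.16555
crude→tin→platinum→crude: 0.348 × 0.351 × 9.07 = 1.10788
Maximum is natgas→tin→nickel→natgas at 1.1656; arbitrage exists.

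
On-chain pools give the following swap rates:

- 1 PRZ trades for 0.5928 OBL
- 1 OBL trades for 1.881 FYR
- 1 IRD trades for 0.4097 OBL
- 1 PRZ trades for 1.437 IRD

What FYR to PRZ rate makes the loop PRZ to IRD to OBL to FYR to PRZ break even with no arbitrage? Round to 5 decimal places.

Known legs of the cycle: 1.437 × 0.4097 × 1.881 = 1.1074178709
For no arbitrage the full-cycle product must be 1, so the missing rate is 1 / 1.1074178709 ≈ 0.9030015.

0.90300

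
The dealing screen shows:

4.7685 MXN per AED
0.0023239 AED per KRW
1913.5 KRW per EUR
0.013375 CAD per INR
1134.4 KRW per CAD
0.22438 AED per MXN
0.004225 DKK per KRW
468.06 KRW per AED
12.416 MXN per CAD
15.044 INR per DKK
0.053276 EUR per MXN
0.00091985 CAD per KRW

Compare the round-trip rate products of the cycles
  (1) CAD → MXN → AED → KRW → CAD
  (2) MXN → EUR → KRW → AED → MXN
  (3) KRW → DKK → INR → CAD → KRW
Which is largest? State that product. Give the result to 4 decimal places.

1.1995

(1) 12.416 × 0.22438 × 468.06 × 0.00091985 = 1.19946
(2) 0.053276 × 1913.5 × 0.0023239 × 4.7685 = 1.12969
(3) 0.004225 × 15.044 × 0.013375 × 1134.4 = 0.96438
Highest is cycle (1) at 1.1995 (>1, arbitrage).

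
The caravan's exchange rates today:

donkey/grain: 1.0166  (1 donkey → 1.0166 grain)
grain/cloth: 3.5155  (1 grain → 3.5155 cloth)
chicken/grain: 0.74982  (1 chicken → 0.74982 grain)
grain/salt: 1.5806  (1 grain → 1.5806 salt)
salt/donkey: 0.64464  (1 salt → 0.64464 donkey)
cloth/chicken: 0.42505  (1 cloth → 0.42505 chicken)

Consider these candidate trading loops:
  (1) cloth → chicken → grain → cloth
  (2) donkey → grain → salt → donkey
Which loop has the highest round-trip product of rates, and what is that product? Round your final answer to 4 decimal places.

(1) 0.42505 × 0.74982 × 3.5155 = 1.12043
(2) 1.0166 × 1.5806 × 0.64464 = 1.03583
Highest is cycle (1) at 1.1204 (>1, arbitrage).

1.1204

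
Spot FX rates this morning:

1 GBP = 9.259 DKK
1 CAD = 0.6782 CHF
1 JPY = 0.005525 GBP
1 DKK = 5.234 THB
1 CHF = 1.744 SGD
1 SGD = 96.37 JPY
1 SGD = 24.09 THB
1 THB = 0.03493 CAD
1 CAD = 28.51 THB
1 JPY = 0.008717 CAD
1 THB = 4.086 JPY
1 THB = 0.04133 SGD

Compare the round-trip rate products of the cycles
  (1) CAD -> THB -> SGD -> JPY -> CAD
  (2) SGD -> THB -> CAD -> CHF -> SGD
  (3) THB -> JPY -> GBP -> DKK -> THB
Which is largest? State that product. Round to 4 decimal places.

(1) 28.51 × 0.04133 × 96.37 × 0.008717 = 0.98985
(2) 24.09 × 0.03493 × 0.6782 × 1.744 = 0.99527
(3) 4.086 × 0.005525 × 9.259 × 5.234 = 1.09403
Highest is cycle (3) at 1.0940 (>1, arbitrage).

1.0940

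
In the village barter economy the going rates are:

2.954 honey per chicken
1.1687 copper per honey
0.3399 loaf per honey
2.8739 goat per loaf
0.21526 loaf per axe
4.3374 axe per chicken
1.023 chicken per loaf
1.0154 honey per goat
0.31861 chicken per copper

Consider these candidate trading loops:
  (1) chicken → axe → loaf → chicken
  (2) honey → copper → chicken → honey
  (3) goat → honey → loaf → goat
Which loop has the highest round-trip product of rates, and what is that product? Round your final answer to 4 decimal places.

1.0999

(1) 4.3374 × 0.21526 × 1.023 = 0.95514
(2) 1.1687 × 0.31861 × 2.954 = 1.09995
(3) 1.0154 × 0.3399 × 2.8739 = 0.99188
Highest is cycle (2) at 1.0999 (>1, arbitrage).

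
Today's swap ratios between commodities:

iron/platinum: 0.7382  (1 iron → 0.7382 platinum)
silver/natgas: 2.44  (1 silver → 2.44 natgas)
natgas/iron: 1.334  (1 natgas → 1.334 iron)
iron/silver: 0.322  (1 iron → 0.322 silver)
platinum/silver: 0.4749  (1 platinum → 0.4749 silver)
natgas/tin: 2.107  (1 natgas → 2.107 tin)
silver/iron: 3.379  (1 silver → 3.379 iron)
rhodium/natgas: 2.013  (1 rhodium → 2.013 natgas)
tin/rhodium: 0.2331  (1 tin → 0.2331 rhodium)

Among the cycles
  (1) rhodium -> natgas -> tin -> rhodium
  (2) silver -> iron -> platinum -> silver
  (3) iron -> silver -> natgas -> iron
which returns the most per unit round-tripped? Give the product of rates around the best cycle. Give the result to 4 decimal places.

1.1846

(1) 2.013 × 2.107 × 0.2331 = 0.98867
(2) 3.379 × 0.7382 × 0.4749 = 1.18458
(3) 0.322 × 2.44 × 1.334 = 1.04810
Highest is cycle (2) at 1.1846 (>1, arbitrage).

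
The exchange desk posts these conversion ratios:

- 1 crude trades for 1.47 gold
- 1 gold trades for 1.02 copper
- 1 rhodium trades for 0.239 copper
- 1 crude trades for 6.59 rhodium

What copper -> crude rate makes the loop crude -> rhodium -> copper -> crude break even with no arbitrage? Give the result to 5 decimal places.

0.63492

Known legs of the cycle: 6.59 × 0.239 = 1.57501
For no arbitrage the full-cycle product must be 1, so the missing rate is 1 / 1.57501 ≈ 0.6349166.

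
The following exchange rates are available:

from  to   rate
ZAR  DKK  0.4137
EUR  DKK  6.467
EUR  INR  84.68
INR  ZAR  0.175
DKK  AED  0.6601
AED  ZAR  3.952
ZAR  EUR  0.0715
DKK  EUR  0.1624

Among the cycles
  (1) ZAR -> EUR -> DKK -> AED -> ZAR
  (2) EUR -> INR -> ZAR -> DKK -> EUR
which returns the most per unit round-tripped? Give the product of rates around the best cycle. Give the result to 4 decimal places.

(1) 0.0715 × 6.467 × 0.6601 × 3.952 = 1.20625
(2) 84.68 × 0.175 × 0.4137 × 0.1624 = 0.99561
Highest is cycle (1) at 1.2062 (>1, arbitrage).

1.2062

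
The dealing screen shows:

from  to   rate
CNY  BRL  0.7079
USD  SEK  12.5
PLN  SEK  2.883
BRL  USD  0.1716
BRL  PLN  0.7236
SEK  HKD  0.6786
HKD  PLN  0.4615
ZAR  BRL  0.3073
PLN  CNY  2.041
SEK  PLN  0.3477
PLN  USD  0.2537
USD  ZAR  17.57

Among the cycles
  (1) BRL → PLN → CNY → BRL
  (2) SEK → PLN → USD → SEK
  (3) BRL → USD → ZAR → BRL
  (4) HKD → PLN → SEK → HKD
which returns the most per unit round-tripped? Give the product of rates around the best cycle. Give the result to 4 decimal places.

(1) 0.7236 × 2.041 × 0.7079 = 1.04547
(2) 0.3477 × 0.2537 × 12.5 = 1.10264
(3) 0.1716 × 17.57 × 0.3073 = 0.92651
(4) 0.4615 × 2.883 × 0.6786 = 0.90288
Highest is cycle (2) at 1.1026 (>1, arbitrage).

1.1026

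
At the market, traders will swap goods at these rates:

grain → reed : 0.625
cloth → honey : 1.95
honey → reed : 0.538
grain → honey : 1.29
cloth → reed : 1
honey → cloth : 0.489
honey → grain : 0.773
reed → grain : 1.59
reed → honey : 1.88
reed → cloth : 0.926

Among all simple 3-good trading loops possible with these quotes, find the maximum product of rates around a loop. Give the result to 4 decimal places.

reed→grain→honey→reed: 1.59 × 1.29 × 0.538 = 1.10349
reed→cloth→honey→reed: 0.926 × 1.95 × 0.538 = 0.97147
reed→honey→cloth→reed: 1.88 × 0.489 × 1 = 0.91932
reed→honey→grain→reed: 1.88 × 0.773 × 0.625 = 0.90828
Maximum is reed→grain→honey→reed at 1.1035; arbitrage exists.

1.1035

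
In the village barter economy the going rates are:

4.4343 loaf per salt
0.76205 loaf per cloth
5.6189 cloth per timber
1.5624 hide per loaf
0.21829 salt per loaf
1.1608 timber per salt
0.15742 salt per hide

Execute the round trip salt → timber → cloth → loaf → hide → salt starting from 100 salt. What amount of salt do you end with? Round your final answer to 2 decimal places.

122.25

100 salt × 1.1608 = 116.08 timber
116.08 timber × 5.6189 = 652.241912 cloth
652.241912 cloth × 0.76205 = 497.0409490396 loaf
497.0409490396 loaf × 1.5624 = 776.57677877947104 hide
776.57677877947104 hide × 0.15742 = 122.2487165154643311168 salt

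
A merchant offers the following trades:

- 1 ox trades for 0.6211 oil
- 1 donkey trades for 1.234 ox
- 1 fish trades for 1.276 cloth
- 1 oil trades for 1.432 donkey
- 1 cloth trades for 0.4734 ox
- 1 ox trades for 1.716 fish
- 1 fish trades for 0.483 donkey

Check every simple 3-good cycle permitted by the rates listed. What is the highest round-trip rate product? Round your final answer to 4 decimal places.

1.0975

donkey→ox→oil→donkey: 1.234 × 0.6211 × 1.432 = 1.09754
fish→cloth→ox→fish: 1.276 × 0.4734 × 1.716 = 1.03656
donkey→ox→fish→donkey: 1.234 × 1.716 × 0.483 = 1.02277
Maximum is donkey→ox→oil→donkey at 1.0975; arbitrage exists.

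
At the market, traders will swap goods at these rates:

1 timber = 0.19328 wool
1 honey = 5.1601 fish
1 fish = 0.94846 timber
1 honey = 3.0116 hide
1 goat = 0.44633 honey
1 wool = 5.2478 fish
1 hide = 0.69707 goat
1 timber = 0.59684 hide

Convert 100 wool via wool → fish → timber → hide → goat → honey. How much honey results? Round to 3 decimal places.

100 wool × 5.2478 = 524.78 fish
524.78 fish × 0.94846 = 497.7328388 timber
497.7328388 timber × 0.59684 = 297.066867509392 hide
297.066867509392 hide × 0.69707 = 207.07640133477188144 goat
207.07640133477188144 goat × 0.44633 = 92.4244102077487338431152 honey

92.424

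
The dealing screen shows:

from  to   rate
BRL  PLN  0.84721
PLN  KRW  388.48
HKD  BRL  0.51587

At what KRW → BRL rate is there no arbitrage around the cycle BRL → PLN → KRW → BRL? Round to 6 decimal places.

Known legs of the cycle: 0.84721 × 388.48 = 329.1241408
For no arbitrage the full-cycle product must be 1, so the missing rate is 1 / 329.1241408 ≈ 0.00303837.

0.003038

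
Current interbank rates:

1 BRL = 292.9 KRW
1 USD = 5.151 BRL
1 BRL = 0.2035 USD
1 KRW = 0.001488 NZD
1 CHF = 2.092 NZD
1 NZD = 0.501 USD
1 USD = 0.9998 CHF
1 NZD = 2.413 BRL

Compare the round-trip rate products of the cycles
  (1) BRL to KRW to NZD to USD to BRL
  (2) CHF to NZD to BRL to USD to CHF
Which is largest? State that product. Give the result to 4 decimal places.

(1) 292.9 × 0.001488 × 0.501 × 5.151 = 1.12474
(2) 2.092 × 2.413 × 0.2035 × 0.9998 = 1.02706
Highest is cycle (1) at 1.1247 (>1, arbitrage).

1.1247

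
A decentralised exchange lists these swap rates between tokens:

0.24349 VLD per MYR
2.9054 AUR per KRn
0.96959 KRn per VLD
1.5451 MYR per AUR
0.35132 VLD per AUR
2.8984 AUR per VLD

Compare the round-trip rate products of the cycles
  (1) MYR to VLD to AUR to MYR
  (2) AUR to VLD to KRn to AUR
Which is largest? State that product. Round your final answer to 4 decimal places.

1.0904

(1) 0.24349 × 2.8984 × 1.5451 = 1.09043
(2) 0.35132 × 0.96959 × 2.9054 = 0.98968
Highest is cycle (1) at 1.0904 (>1, arbitrage).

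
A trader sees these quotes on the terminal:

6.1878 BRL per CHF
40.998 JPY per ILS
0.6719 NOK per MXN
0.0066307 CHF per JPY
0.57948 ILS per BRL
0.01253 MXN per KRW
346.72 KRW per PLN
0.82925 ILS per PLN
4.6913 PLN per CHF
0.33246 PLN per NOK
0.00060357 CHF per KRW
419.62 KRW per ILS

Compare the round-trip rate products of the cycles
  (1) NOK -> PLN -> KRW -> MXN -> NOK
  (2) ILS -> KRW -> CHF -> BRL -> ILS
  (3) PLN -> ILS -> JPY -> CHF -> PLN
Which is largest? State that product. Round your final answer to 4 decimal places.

(1) 0.33246 × 346.72 × 0.01253 × 0.6719 = 0.97045
(2) 419.62 × 0.00060357 × 6.1878 × 0.57948 = 0.90815
(3) 0.82925 × 40.998 × 0.0066307 × 4.6913 = 1.05755
Highest is cycle (3) at 1.0575 (>1, arbitrage).

1.0575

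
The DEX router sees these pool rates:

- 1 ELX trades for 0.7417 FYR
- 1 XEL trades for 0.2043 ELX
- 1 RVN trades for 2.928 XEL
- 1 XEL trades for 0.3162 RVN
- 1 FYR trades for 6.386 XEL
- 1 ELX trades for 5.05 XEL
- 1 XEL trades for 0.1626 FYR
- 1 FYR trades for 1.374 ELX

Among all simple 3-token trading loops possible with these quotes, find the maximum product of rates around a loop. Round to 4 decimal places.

ELX→XEL→FYR→ELX: 5.05 × 0.1626 × 1.374 = 1.12823
ELX→FYR→XEL→ELX: 0.7417 × 6.386 × 0.2043 = 0.96767
Maximum is ELX→XEL→FYR→ELX at 1.1282; arbitrage exists.

1.1282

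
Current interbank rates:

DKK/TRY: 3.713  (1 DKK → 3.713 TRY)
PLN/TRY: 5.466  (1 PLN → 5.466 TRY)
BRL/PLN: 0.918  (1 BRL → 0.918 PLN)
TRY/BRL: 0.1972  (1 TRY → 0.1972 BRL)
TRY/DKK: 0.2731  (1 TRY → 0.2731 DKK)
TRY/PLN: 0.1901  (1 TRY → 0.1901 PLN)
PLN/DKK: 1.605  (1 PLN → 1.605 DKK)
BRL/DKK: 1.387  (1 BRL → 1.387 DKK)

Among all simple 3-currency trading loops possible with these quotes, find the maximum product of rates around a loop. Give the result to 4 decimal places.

1.1329

DKK→TRY→PLN→DKK: 3.713 × 0.1901 × 1.605 = 1.13288
DKK→TRY→BRL→DKK: 3.713 × 0.1972 × 1.387 = 1.01557
BRL→PLN→TRY→BRL: 0.918 × 5.466 × 0.1972 = 0.98951
Maximum is DKK→TRY→PLN→DKK at 1.1329; arbitrage exists.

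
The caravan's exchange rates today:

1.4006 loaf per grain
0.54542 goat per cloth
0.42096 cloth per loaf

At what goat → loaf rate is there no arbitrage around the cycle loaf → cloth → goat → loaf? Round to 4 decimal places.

Known legs of the cycle: 0.42096 × 0.54542 = 0.2296000032
For no arbitrage the full-cycle product must be 1, so the missing rate is 1 / 0.2296000032 ≈ 4.355401.

4.3554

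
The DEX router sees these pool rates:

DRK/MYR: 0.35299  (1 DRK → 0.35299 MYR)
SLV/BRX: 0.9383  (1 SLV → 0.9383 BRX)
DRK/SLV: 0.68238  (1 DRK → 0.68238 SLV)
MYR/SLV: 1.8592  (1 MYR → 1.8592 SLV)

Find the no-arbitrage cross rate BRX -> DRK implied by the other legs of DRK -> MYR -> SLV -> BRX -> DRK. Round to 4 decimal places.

Known legs of the cycle: 0.35299 × 1.8592 × 0.9383 = 0.6157865932064
For no arbitrage the full-cycle product must be 1, so the missing rate is 1 / 0.6157865932064 ≈ 1.623939.

1.6239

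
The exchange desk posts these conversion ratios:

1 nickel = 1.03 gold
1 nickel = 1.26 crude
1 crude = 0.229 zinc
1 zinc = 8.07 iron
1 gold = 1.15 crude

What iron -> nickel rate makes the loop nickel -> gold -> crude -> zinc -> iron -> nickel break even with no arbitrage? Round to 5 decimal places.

0.45683

Known legs of the cycle: 1.03 × 1.15 × 0.229 × 8.07 = 2.188991535
For no arbitrage the full-cycle product must be 1, so the missing rate is 1 / 2.188991535 ≈ 0.4568314.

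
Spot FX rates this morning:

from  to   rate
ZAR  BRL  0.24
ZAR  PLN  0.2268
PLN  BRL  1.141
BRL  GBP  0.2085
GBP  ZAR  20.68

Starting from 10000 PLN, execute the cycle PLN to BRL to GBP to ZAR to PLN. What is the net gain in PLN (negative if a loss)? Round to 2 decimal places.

10000 PLN × 1.141 = 11410 BRL
11410 BRL × 0.2085 = 2378.985 GBP
2378.985 GBP × 20.68 = 49197.4098 ZAR
49197.4098 ZAR × 0.2268 = 11157.97254264 PLN
Net change: 11157.97254264 − 10000 = 1157.97254264 PLN

1157.97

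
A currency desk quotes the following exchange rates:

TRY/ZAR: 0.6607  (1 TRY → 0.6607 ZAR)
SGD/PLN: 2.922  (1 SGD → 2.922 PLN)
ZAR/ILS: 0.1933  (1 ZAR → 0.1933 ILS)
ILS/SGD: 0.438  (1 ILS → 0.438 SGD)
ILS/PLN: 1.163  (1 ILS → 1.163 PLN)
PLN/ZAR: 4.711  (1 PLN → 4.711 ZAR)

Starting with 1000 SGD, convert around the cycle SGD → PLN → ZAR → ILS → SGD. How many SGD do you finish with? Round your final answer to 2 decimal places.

1000 SGD × 2.922 = 2922 PLN
2922 PLN × 4.711 = 13765.542 ZAR
13765.542 ZAR × 0.1933 = 2660.8792686 ILS
2660.8792686 ILS × 0.438 = 1165.4651196468 SGD

1165.47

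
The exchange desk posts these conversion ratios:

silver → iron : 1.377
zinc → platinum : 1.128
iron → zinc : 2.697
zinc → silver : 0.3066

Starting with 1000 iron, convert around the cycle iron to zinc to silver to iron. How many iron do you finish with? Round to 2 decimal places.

1138.64

1000 iron × 2.697 = 2697 zinc
2697 zinc × 0.3066 = 826.9002 silver
826.9002 silver × 1.377 = 1138.6415754 iron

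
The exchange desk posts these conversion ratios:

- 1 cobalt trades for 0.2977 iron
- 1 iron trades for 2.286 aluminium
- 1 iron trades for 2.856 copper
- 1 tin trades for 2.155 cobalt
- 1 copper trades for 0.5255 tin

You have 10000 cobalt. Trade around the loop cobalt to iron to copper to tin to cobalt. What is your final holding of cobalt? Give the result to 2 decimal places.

10000 cobalt × 0.2977 = 2977 iron
2977 iron × 2.856 = 8502.312 copper
8502.312 copper × 0.5255 = 4467.964956 tin
4467.964956 tin × 2.155 = 9628.46448018 cobalt

9628.46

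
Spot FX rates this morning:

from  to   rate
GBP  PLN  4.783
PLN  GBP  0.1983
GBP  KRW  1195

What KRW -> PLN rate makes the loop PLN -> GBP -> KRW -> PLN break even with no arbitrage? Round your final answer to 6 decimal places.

0.004220

Known legs of the cycle: 0.1983 × 1195 = 236.9685
For no arbitrage the full-cycle product must be 1, so the missing rate is 1 / 236.9685 ≈ 0.00421997.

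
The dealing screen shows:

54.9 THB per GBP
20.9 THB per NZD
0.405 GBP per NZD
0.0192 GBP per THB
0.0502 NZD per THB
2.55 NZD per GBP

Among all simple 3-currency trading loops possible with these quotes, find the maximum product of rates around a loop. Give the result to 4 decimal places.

1.1162

THB→NZD→GBP→THB: 0.0502 × 0.405 × 54.9 = 1.11617
THB→GBP→NZD→THB: 0.0192 × 2.55 × 20.9 = 1.02326
Maximum is THB→NZD→GBP→THB at 1.1162; arbitrage exists.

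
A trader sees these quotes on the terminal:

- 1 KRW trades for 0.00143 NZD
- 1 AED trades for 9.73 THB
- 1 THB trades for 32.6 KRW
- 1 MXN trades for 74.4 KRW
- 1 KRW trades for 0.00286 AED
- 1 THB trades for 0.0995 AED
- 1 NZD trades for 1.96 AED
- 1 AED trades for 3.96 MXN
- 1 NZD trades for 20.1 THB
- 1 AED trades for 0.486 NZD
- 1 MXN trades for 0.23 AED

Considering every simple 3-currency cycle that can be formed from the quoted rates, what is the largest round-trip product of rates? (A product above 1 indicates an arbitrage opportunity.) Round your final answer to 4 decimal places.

NZD→THB→AED→NZD: 20.1 × 0.0995 × 0.486 = 0.97198
NZD→THB→KRW→NZD: 20.1 × 32.6 × 0.00143 = 0.93702
THB→KRW→AED→THB: 32.6 × 0.00286 × 9.73 = 0.90719
AED→MXN→KRW→AED: 3.96 × 74.4 × 0.00286 = 0.84262
Maximum is NZD→THB→AED→NZD at 0.9720; no arbitrage — every cycle loses value.

0.9720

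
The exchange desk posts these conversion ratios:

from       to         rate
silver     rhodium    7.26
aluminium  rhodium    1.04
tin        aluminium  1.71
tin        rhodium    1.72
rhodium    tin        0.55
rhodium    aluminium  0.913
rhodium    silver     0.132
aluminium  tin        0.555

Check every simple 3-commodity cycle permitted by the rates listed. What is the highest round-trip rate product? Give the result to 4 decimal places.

aluminium→rhodium→tin→aluminium: 1.04 × 0.55 × 1.71 = 0.97812
aluminium→tin→rhodium→aluminium: 0.555 × 1.72 × 0.913 = 0.87155
Maximum is aluminium→rhodium→tin→aluminium at 0.9781; no arbitrage — every cycle loses value.

0.9781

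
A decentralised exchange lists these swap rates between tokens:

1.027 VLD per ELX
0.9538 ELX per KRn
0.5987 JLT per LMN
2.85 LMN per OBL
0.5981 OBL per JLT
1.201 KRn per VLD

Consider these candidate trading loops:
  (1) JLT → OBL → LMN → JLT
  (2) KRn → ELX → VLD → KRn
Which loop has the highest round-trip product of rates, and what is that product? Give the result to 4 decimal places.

(1) 0.5981 × 2.85 × 0.5987 = 1.02054
(2) 0.9538 × 1.027 × 1.201 = 1.17644
Highest is cycle (2) at 1.1764 (>1, arbitrage).

1.1764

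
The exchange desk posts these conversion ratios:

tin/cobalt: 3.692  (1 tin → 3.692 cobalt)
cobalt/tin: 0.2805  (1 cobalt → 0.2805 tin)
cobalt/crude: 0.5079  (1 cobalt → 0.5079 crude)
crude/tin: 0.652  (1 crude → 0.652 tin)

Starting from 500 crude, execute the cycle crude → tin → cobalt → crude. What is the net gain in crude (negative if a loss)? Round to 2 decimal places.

500 crude × 0.652 = 326 tin
326 tin × 3.692 = 1203.592 cobalt
1203.592 cobalt × 0.5079 = 611.3043768 crude
Net change: 611.3043768 − 500 = 111.3043768 crude

111.30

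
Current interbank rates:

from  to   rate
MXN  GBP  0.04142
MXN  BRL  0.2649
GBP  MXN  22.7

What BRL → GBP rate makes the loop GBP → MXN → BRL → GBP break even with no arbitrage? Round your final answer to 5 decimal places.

0.16630

Known legs of the cycle: 22.7 × 0.2649 = 6.01323
For no arbitrage the full-cycle product must be 1, so the missing rate is 1 / 6.01323 ≈ 0.1663000.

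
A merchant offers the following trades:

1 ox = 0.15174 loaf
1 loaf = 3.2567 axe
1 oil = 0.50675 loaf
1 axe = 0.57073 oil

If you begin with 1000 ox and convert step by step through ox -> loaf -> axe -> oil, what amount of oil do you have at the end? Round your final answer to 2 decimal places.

282.04

1000 ox × 0.15174 = 151.74 loaf
151.74 loaf × 3.2567 = 494.171658 axe
494.171658 axe × 0.57073 = 282.03859037034 oil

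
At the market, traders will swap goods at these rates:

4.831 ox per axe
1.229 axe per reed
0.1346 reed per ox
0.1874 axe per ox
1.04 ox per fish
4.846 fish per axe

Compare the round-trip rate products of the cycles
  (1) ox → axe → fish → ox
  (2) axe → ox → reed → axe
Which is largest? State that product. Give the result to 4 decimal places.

0.9445

(1) 0.1874 × 4.846 × 1.04 = 0.94447
(2) 4.831 × 0.1346 × 1.229 = 0.79916
Highest is cycle (1) at 0.9445 (≤1, no arbitrage).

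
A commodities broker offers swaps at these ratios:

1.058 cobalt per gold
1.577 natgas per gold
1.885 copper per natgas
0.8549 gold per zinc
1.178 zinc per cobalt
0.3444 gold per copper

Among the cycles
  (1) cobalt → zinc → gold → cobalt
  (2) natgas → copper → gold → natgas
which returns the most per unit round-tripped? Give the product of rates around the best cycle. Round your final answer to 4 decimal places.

(1) 1.178 × 0.8549 × 1.058 = 1.06548
(2) 1.885 × 0.3444 × 1.577 = 1.02378
Highest is cycle (1) at 1.0655 (>1, arbitrage).

1.0655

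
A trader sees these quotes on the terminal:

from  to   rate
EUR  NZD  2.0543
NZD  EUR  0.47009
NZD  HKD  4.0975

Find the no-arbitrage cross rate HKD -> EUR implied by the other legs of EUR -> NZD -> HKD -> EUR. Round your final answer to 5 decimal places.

0.11880

Known legs of the cycle: 2.0543 × 4.0975 = 8.41749425
For no arbitrage the full-cycle product must be 1, so the missing rate is 1 / 8.41749425 ≈ 0.1188002.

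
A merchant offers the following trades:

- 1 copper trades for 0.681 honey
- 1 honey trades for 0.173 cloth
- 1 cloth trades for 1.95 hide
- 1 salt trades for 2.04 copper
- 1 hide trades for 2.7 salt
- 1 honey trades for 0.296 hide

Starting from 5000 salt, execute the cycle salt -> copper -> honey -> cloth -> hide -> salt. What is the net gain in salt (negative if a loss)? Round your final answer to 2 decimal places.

1326.91

5000 salt × 2.04 = 10200 copper
10200 copper × 0.681 = 6946.2 honey
6946.2 honey × 0.173 = 1201.6926 cloth
1201.6926 cloth × 1.95 = 2343.30057 hide
2343.30057 hide × 2.7 = 6326.911539 salt
Net change: 6326.911539 − 5000 = 1326.911539 salt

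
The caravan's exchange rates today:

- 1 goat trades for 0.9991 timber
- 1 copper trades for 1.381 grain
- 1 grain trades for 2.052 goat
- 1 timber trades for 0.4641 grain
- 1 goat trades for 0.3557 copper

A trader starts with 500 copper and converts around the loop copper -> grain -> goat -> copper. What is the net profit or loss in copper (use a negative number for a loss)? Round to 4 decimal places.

3.9935

500 copper × 1.381 = 690.5 grain
690.5 grain × 2.052 = 1416.906 goat
1416.906 goat × 0.3557 = 503.9934642 copper
Net change: 503.9934642 − 500 = 3.9934642 copper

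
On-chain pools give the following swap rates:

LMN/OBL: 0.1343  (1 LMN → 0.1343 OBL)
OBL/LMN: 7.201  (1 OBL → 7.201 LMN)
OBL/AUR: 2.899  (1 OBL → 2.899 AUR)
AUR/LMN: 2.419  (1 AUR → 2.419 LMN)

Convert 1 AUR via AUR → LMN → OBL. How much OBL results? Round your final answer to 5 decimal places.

0.32487

1 AUR × 2.419 = 2.419 LMN
2.419 LMN × 0.1343 = 0.3248717 OBL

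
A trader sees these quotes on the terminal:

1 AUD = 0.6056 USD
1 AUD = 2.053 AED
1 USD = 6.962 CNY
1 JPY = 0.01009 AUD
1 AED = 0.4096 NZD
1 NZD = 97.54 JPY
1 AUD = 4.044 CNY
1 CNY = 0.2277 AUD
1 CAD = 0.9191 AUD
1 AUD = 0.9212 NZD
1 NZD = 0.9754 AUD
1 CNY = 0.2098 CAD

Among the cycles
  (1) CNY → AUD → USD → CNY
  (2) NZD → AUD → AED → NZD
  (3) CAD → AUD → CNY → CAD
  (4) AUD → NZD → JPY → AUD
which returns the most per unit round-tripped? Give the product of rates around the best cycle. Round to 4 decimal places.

(1) 0.2277 × 0.6056 × 6.962 = 0.96003
(2) 0.9754 × 2.053 × 0.4096 = 0.82022
(3) 0.9191 × 4.044 × 0.2098 = 0.77979
(4) 0.9212 × 97.54 × 0.01009 = 0.90663
Highest is cycle (1) at 0.9600 (≤1, no arbitrage).

0.9600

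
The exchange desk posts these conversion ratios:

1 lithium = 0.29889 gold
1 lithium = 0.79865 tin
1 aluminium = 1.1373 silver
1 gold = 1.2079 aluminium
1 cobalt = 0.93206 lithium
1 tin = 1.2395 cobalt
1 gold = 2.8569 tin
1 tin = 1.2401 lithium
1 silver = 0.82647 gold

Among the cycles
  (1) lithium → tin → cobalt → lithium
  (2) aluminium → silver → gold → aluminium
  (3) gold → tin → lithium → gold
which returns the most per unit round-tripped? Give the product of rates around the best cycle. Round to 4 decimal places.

1.1354

(1) 0.79865 × 1.2395 × 0.93206 = 0.92267
(2) 1.1373 × 0.82647 × 1.2079 = 1.13536
(3) 2.8569 × 1.2401 × 0.29889 = 1.05892
Highest is cycle (2) at 1.1354 (>1, arbitrage).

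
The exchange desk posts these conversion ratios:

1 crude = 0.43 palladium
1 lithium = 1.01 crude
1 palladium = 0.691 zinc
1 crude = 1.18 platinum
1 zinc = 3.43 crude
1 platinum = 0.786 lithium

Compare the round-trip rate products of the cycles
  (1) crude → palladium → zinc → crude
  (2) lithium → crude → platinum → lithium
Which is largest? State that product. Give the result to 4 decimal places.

(1) 0.43 × 0.691 × 3.43 = 1.01916
(2) 1.01 × 1.18 × 0.786 = 0.93675
Highest is cycle (1) at 1.0192 (>1, arbitrage).

1.0192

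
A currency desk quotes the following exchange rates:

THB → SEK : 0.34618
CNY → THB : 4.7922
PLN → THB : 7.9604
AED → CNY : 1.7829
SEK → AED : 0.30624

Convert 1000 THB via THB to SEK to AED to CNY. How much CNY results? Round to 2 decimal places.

1000 THB × 0.34618 = 346.18 SEK
346.18 SEK × 0.30624 = 106.0141632 AED
106.0141632 AED × 1.7829 = 189.01265156928 CNY

189.01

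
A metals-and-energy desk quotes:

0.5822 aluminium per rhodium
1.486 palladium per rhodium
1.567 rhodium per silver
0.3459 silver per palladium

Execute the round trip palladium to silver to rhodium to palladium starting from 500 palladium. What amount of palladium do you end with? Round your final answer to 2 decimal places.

402.72

500 palladium × 0.3459 = 172.95 silver
172.95 silver × 1.567 = 271.01265 rhodium
271.01265 rhodium × 1.486 = 402.7247979 palladium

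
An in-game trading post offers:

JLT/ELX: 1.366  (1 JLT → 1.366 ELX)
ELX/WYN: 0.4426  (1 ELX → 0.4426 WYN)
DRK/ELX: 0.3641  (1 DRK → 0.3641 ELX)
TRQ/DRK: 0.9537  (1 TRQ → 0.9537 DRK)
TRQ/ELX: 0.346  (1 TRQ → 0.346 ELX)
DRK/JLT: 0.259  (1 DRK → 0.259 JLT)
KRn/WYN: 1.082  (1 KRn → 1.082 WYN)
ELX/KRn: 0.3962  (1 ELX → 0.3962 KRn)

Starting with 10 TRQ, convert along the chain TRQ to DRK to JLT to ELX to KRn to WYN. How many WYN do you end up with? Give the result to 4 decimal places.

10 TRQ × 0.9537 = 9.537 DRK
9.537 DRK × 0.259 = 2.470083 JLT
2.470083 JLT × 1.366 = 3.374133378 ELX
3.374133378 ELX × 0.3962 = 1.3368316443636 KRn
1.3368316443636 KRn × 1.082 = 1.4464518392014152 WYN

1.4465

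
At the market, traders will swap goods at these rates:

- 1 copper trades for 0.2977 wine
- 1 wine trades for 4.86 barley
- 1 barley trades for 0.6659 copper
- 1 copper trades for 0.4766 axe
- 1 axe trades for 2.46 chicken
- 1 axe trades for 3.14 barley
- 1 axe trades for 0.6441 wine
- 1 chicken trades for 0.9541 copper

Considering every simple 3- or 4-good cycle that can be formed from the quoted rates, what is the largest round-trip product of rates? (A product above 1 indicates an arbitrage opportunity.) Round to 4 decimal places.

copper→axe→chicken→copper: 0.4766 × 2.46 × 0.9541 = 1.11862
copper→axe→barley→copper: 0.4766 × 3.14 × 0.6659 = 0.99654
copper→axe→wine→barley→copper: 0.4766 × 0.6441 × 4.86 × 0.6659 = 0.99347
copper→wine→barley→copper: 0.2977 × 4.86 × 0.6659 = 0.96344
Maximum is copper→axe→chicken→copper at 1.1186; arbitrage exists.

1.1186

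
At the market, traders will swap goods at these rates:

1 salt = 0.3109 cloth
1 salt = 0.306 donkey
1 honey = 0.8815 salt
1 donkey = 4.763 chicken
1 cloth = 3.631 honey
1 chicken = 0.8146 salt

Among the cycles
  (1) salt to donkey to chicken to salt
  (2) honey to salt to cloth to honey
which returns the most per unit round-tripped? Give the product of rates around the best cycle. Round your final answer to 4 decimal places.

(1) 0.306 × 4.763 × 0.8146 = 1.18726
(2) 0.8815 × 0.3109 × 3.631 = 0.99511
Highest is cycle (1) at 1.1873 (>1, arbitrage).

1.1873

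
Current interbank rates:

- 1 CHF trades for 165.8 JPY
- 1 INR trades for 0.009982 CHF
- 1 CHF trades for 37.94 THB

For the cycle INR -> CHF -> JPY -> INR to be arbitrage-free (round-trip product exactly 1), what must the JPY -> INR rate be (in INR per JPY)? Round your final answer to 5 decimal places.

0.60422

Known legs of the cycle: 0.009982 × 165.8 = 1.6550156
For no arbitrage the full-cycle product must be 1, so the missing rate is 1 / 1.6550156 ≈ 0.6042239.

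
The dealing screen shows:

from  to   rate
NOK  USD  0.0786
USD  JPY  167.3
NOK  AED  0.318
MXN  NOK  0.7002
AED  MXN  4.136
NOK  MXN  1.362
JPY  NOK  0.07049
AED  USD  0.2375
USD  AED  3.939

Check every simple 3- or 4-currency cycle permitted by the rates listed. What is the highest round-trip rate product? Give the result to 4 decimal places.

0.9269

JPY→NOK→USD→JPY: 0.07049 × 0.0786 × 167.3 = 0.92693
MXN→NOK→AED→MXN: 0.7002 × 0.318 × 4.136 = 0.92094
MXN→NOK→USD→AED→MXN: 0.7002 × 0.0786 × 3.939 × 4.136 = 0.89663
JPY→NOK→AED→USD→JPY: 0.07049 × 0.318 × 0.2375 × 167.3 = 0.89066
Maximum is JPY→NOK→USD→JPY at 0.9269; no arbitrage — every cycle loses value.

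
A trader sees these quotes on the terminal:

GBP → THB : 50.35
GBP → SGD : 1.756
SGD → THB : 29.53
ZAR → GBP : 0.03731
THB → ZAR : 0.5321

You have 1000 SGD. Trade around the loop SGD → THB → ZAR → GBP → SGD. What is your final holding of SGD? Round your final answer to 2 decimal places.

1000 SGD × 29.53 = 29530 THB
29530 THB × 0.5321 = 15712.913 ZAR
15712.913 ZAR × 0.03731 = 586.24878403 GBP
586.24878403 GBP × 1.756 = 1029.45286475668 SGD

1029.45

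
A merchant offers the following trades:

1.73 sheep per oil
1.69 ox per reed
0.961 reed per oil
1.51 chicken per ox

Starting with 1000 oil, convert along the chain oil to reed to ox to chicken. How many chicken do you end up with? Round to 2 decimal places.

2452.38

1000 oil × 0.961 = 961 reed
961 reed × 1.69 = 1624.09 ox
1624.09 ox × 1.51 = 2452.3759 chicken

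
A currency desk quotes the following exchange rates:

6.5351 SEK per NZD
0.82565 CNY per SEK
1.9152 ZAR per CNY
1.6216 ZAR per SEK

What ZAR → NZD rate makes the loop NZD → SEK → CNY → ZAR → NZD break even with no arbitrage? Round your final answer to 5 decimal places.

0.09677

Known legs of the cycle: 6.5351 × 0.82565 × 1.9152 = 10.333854819288
For no arbitrage the full-cycle product must be 1, so the missing rate is 1 / 10.333854819288 ≈ 0.0967693.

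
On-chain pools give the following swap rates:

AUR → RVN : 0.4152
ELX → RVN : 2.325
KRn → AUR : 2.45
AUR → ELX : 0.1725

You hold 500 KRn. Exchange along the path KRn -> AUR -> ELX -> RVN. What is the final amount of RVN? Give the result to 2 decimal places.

491.30

500 KRn × 2.45 = 1225 AUR
1225 AUR × 0.1725 = 211.3125 ELX
211.3125 ELX × 2.325 = 491.3015625 RVN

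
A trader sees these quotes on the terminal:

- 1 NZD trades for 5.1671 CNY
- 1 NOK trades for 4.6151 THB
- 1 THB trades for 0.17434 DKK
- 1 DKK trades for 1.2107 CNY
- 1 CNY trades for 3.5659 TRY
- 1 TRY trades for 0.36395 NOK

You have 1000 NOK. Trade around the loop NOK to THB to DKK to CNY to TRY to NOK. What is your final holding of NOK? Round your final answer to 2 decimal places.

1264.23

1000 NOK × 4.6151 = 4615.1 THB
4615.1 THB × 0.17434 = 804.596534 DKK
804.596534 DKK × 1.2107 = 974.1250237138 CNY
974.1250237138 CNY × 3.5659 = 3473.63242206103942 TRY
3473.63242206103942 TRY × 0.36395 = 1264.228520009115296909 NOK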